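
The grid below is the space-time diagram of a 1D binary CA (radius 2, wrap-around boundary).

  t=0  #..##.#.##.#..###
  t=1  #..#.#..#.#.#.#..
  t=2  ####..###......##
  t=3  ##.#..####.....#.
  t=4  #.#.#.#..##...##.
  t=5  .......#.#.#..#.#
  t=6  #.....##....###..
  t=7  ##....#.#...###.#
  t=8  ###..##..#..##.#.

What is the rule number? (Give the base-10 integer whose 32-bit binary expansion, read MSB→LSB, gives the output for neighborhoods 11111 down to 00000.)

  #####|#  b31=1 t=2,i=0
  ####.|.  b30=0 t=0,i=16
  ###.#|.  b29=0 t=7,i=14
  ###..|#  b28=1 t=0,i=0
  ##.##|#  b27=1 t=7,i=15
  ##.#.|#  b26=1 t=0,i=5
  ##..#|.  b25=0 t=0,i=1
  ##...|#  b24=1 t=2,i=9
  #.###|.  b23=0 t=7,i=16
  #.##.|#  b22=1 t=0,i=8
  #.#.#|.  b21=0 t=0,i=6
  #.#..|.  b20=0 t=0,i=11
  #..##|.  b19=0 t=0,i=2
  #..#.|#  b18=1 t=1,i=2
  #...#|.  b17=0 t=4,i=12
  #....|.  b16=0 t=2,i=10
  .####|.  b15=0 t=0,i=15
  .###.|#  b14=1 t=2,i=7
  .##.#|.  b13=0 t=0,i=4
  .##..|.  b12=0 t=4,i=10
  .#.##|.  b11=0 t=0,i=7
  .#.#.|.  b10=0 t=1,i=4
  .#..#|#  b9=1 t=0,i=12
  .#...|#  b8=1 t=5,i=0
  ..###|#  b7=1 t=0,i=14
  ..##.|#  b6=1 t=0,i=3
  ..#.#|#  b5=1 t=1,i=3
  ..#..|#  b4=1 t=1,i=0
  ...##|.  b3=0 t=2,i=14
  ...#.|#  b2=1 t=3,i=14
  ....#|.  b1=0 t=2,i=13
  .....|.  b0=0 t=2,i=11
  bits 10011101010001000100001111110100 = 2638496756

2638496756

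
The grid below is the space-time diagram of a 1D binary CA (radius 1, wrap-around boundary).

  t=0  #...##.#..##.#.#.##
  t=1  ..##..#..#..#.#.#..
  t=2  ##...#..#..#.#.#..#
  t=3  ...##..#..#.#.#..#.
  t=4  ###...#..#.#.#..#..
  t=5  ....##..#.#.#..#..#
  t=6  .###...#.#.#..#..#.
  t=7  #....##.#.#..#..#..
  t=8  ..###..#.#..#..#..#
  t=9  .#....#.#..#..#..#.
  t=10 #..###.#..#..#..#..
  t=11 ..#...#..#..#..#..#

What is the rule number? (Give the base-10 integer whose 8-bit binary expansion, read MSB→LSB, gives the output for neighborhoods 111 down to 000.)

  ###|.  b7=0 t=0,i=18
  ##.|.  b6=0 t=0,i=0
  #.#|#  b5=1 t=0,i=6
  #..|.  b4=0 t=0,i=1
  .##|.  b3=0 t=0,i=4
  .#.|.  b2=0 t=0,i=7
  ..#|#  b1=1 t=0,i=3
  ...|#  b0=1 t=0,i=2
  bits 00100011 = 35

35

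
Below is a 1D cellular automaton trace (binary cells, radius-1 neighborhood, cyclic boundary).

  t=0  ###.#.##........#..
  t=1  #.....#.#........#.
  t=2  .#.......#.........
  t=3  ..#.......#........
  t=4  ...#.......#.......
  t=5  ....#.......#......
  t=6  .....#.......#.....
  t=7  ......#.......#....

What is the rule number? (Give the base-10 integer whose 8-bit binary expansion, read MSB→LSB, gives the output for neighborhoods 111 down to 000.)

  ### -> .   bit 7 = 0  t=0,i=1
  ##. -> .   bit 6 = 0  t=0,i=2
  #.# -> .   bit 5 = 0  t=0,i=3
  #.. -> #   bit 4 = 1  t=0,i=8
  .## -> #   bit 3 = 1  t=0,i=0
  .#. -> .   bit 2 = 0  t=0,i=4
  ..# -> .   bit 1 = 0  t=0,i=15
  ... -> .   bit 0 = 0  t=0,i=9
  bits 00011000 = 24

24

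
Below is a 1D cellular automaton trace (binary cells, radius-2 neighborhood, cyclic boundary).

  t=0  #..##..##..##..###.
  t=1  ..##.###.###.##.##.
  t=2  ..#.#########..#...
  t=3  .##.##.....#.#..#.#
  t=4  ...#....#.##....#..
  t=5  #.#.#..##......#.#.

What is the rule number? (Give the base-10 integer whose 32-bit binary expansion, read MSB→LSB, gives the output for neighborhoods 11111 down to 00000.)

1787347301

  ##### -> .   bit 31 = 0  t=2,i=6
  ####. -> #   bit 30 = 1  t=2,i=11
  ###.# -> #   bit 29 = 1  t=0,i=17
  ###.. -> .   bit 28 = 0  t=2,i=12
  ##.## -> #   bit 27 = 1  t=1,i=4
  ##.#. -> .   bit 26 = 0  t=0,i=18
  ##..# -> #   bit 25 = 1  t=0,i=5
  ##... -> .   bit 24 = 0  t=1,i=18
  #.### -> #   bit 23 = 1  t=1,i=5
  #.##. -> .   bit 22 = 0  t=1,i=13
  #.#.# -> .   bit 21 = 0  t=3,i=18
  #.#.. -> .   bit 20 = 0  t=0,i=0
  #..## -> #   bit 19 = 1  t=0,i=2
  #..#. -> .   bit 18 = 0  t=2,i=14
  #...# -> .   bit 17 = 0  t=1,i=0
  #.... -> .   bit 16 = 0  t=2,i=17
  .#### -> #   bit 15 = 1  t=2,i=5
  .###. -> #   bit 14 = 1  t=0,i=16
  .##.# -> .   bit 13 = 0  t=1,i=3
  .##.. -> .   bit 12 = 0  t=0,i=4
  .#.## -> .   bit 11 = 0  t=2,i=3
  .#.#. -> .   bit 10 = 0  t=3,i=12
  .#..# -> .   bit 9 = 0  t=0,i=1
  .#... -> #   bit 8 = 1  t=2,i=16
  ..### -> .   bit 7 = 0  t=0,i=15
  ..##. -> #   bit 6 = 1  t=0,i=3
  ..#.# -> #   bit 5 = 1  t=2,i=2
  ..#.. -> .   bit 4 = 0  t=2,i=15
  ...## -> .   bit 3 = 0  t=1,i=1
  ...#. -> #   bit 2 = 1  t=2,i=1
  ....# -> .   bit 1 = 0  t=2,i=0
  ..... -> #   bit 0 = 1  t=2,i=18
  bits 01101010100010001100000101100101 = 1787347301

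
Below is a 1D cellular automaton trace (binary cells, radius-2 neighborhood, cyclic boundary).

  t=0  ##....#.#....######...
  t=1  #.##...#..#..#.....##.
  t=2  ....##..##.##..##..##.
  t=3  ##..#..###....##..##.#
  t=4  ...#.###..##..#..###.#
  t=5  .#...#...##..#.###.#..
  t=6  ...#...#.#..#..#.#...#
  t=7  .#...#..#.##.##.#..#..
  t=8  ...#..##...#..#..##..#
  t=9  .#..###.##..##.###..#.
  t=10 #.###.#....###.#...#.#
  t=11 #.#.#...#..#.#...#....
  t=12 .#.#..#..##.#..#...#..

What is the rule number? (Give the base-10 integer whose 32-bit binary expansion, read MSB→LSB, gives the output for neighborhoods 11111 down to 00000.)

  [31] ##### => .  t=0,i=15
  [30] ####. => .  t=0,i=17
  [29] ###.# => #  t=4,i=19
  [28] ###.. => .  t=0,i=18
  [27] ##.## => .  t=2,i=10
  [26] ##.#. => .  t=1,i=21
  [25] ##..# => .  t=2,i=6
  [24] ##... => #  t=0,i=2
  [23] #.### => #  t=3,i=21
  [22] #.##. => .  t=1,i=2
  [21] #.#.# => .  t=1,i=0
  [20] #.#.. => .  t=0,i=8
  [19] #..## => #  t=2,i=7
  [18] #..#. => #  t=1,i=9
  [17] #...# => #  t=0,i=20
  [16] #.... => #  t=0,i=3
  [15] .#### => .  t=0,i=14
  [14] .###. => .  t=3,i=0
  [13] .##.# => #  t=1,i=20
  [12] .##.. => .  t=0,i=1
  [11] .#.## => .  t=1,i=1
  [10] .#.#. => #  t=0,i=7
  [9] .#..# => #  t=1,i=8
  [8] .#... => .  t=0,i=9
  [7] ..### => #  t=0,i=13
  [6] ..##. => #  t=0,i=0
  [5] ..#.# => .  t=0,i=6
  [4] ..#.. => .  t=1,i=7
  [3] ...## => .  t=0,i=12
  [2] ...#. => .  t=0,i=5
  [1] ....# => .  t=0,i=4
  [0] ..... => #  t=1,i=16
  bits 00100001100011110010011011000001 = 563029697

563029697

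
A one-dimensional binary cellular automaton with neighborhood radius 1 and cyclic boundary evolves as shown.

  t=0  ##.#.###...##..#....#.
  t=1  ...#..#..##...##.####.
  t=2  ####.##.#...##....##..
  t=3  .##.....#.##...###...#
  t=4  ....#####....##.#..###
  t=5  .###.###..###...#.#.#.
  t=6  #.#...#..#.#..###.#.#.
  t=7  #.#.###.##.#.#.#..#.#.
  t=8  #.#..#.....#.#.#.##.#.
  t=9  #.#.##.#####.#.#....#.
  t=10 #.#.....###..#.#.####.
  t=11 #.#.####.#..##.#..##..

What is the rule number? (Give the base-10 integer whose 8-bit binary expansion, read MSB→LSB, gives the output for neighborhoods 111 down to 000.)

  nb ###: next=#  (t=0,i=6, bit7=1)
  nb ##.: next=.  (t=0,i=1, bit6=0)
  nb #.#: next=.  (t=0,i=2, bit5=0)
  nb #..: next=.  (t=0,i=8, bit4=0)
  nb .##: next=.  (t=0,i=0, bit3=0)
  nb .#.: next=#  (t=0,i=3, bit2=1)
  nb ..#: next=#  (t=0,i=10, bit1=1)
  nb ...: next=#  (t=0,i=9, bit0=1)
  bits 10000111 = 135

135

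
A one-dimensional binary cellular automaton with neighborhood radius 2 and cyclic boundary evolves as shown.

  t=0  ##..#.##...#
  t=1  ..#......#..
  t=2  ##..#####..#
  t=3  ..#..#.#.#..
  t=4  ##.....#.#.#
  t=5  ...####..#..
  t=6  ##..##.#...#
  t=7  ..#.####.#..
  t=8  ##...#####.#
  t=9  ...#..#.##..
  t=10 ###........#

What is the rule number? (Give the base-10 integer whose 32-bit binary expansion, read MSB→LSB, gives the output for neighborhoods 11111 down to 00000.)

1714659399

  #####|.  b31=0 t=2,i=6
  ####.|#  b30=1 t=2,i=7
  ###.#|#  b29=1 t=7,i=7
  ###..|.  b28=0 t=0,i=1
  ##.##|.  b27=0 t=8,i=10
  ##.#.|#  b26=1 t=6,i=6
  ##..#|#  b25=1 t=0,i=2
  ##...|.  b24=0 t=0,i=8
  #.###|.  b23=0 t=4,i=11
  #.##.|.  b22=0 t=0,i=6
  #.#.#|#  b21=1 t=3,i=7
  #.#..|#  b20=1 t=3,i=9
  #..##|.  b19=0 t=2,i=3
  #..#.|.  b18=0 t=0,i=3
  #...#|#  b17=1 t=0,i=9
  #....|#  b16=1 t=1,i=4
  .####|#  b15=1 t=2,i=5
  .###.|.  b14=0 t=0,i=0
  .##.#|#  b13=1 t=6,i=5
  .##..|.  b12=0 t=0,i=7
  .#.##|.  b11=0 t=0,i=5
  .#.#.|.  b10=0 t=3,i=6
  .#..#|.  b9=0 t=3,i=3
  .#...|.  b8=0 t=1,i=3
  ..###|.  b7=0 t=0,i=11
  ..##.|#  b6=1 t=6,i=4
  ..#.#|.  b5=0 t=0,i=4
  ..#..|.  b4=0 t=1,i=2
  ...##|.  b3=0 t=0,i=10
  ...#.|#  b2=1 t=1,i=1
  ....#|#  b1=1 t=1,i=0
  .....|#  b0=1 t=1,i=5
  bits 01100110001100111010000001000111 = 1714659399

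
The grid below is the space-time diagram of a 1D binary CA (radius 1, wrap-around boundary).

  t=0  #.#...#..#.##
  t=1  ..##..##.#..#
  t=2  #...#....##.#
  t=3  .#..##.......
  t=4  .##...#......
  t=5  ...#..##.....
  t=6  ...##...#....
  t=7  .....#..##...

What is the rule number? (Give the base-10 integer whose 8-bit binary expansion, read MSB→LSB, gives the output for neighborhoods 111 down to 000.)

148

  ### -> #   bit 7 = 1  t=0,i=12
  ##. -> .   bit 6 = 0  t=0,i=0
  #.# -> .   bit 5 = 0  t=0,i=1
  #.. -> #   bit 4 = 1  t=0,i=3
  .## -> .   bit 3 = 0  t=0,i=11
  .#. -> #   bit 2 = 1  t=0,i=2
  ..# -> .   bit 1 = 0  t=0,i=5
  ... -> .   bit 0 = 0  t=0,i=4
  bits 10010100 = 148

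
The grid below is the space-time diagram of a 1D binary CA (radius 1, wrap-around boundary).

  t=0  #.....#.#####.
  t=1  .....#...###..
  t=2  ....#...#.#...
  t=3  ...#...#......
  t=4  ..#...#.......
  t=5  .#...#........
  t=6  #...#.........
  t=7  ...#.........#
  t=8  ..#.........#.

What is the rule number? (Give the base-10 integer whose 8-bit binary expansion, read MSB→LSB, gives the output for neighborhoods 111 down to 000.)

130

  nb ###: next=#  (t=0,i=9, bit7=1)
  nb ##.: next=.  (t=0,i=12, bit6=0)
  nb #.#: next=.  (t=0,i=7, bit5=0)
  nb #..: next=.  (t=0,i=1, bit4=0)
  nb .##: next=.  (t=0,i=8, bit3=0)
  nb .#.: next=.  (t=0,i=0, bit2=0)
  nb ..#: next=#  (t=0,i=5, bit1=1)
  nb ...: next=.  (t=0,i=2, bit0=0)
  bits 10000010 = 130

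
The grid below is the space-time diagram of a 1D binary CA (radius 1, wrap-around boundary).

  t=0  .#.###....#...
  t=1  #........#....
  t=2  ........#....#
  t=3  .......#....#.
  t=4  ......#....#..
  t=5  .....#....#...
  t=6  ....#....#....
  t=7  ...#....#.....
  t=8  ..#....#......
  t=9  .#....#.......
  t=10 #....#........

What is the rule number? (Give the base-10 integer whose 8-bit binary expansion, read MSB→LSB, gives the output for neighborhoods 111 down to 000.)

  ###|.  b7=0 t=0,i=4
  ##.|.  b6=0 t=0,i=5
  #.#|.  b5=0 t=0,i=2
  #..|.  b4=0 t=0,i=6
  .##|.  b3=0 t=0,i=3
  .#.|.  b2=0 t=0,i=1
  ..#|#  b1=1 t=0,i=0
  ...|.  b0=0 t=0,i=7
  bits 00000010 = 2

2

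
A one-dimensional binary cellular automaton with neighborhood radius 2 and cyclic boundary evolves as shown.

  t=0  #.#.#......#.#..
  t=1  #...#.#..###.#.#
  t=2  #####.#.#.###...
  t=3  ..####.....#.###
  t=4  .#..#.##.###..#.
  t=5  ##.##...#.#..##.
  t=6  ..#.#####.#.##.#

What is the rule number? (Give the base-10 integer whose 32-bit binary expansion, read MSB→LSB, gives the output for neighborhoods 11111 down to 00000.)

  [31] ##### => #  t=2,i=2
  [30] ####. => #  t=2,i=3
  [29] ###.# => #  t=1,i=11
  [28] ###.. => .  t=2,i=12
  [27] ##.## => #  t=4,i=8
  [26] ##.#. => #  t=1,i=12
  [25] ##..# => .  t=3,i=0
  [24] ##... => #  t=1,i=1
  [23] #.### => .  t=2,i=10
  [22] #.##. => .  t=1,i=15
  [21] #.#.# => .  t=0,i=2
  [20] #.#.. => #  t=0,i=4
  [19] #..## => #  t=1,i=8
  [18] #..#. => #  t=0,i=15
  [17] #...# => #  t=1,i=2
  [16] #.... => #  t=0,i=6
  [15] .#### => .  t=2,i=1
  [14] .###. => #  t=1,i=10
  [13] .##.# => .  t=4,i=7
  [12] .##.. => #  t=1,i=0
  [11] .#.## => .  t=1,i=14
  [10] .#.#. => .  t=0,i=1
  [9] .#..# => .  t=0,i=14
  [8] .#... => .  t=0,i=5
  [7] ..### => .  t=1,i=9
  [6] ..##. => #  t=5,i=13
  [5] ..#.# => #  t=0,i=0
  [4] ..#.. => #  t=4,i=1
  [3] ...## => #  t=2,i=15
  [2] ...#. => #  t=0,i=10
  [1] ....# => #  t=0,i=9
  [0] ..... => .  t=0,i=7
  bits 11101101000111110101000001111110 = 3978252414

3978252414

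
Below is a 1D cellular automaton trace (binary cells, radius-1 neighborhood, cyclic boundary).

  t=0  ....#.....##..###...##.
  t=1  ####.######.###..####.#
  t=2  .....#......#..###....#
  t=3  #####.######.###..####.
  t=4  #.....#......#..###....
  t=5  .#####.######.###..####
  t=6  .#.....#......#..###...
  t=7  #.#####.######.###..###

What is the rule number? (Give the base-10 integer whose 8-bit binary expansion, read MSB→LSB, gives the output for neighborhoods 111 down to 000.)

27

  ###|.  b7=0 t=0,i=15
  ##.|.  b6=0 t=0,i=11
  #.#|.  b5=0 t=1,i=4
  #..|#  b4=1 t=0,i=5
  .##|#  b3=1 t=0,i=10
  .#.|.  b2=0 t=0,i=4
  ..#|#  b1=1 t=0,i=3
  ...|#  b0=1 t=0,i=0
  bits 00011011 = 27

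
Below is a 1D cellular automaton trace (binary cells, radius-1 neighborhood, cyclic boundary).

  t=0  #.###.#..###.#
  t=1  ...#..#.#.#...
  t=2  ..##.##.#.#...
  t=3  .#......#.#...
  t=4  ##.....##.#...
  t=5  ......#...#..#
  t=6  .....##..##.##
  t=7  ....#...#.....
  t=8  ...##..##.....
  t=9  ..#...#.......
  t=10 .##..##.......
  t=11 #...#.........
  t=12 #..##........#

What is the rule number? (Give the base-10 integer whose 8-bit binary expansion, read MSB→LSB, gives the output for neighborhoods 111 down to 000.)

  nb ###: next=#  (t=0,i=3, bit7=1)
  nb ##.: next=.  (t=0,i=0, bit6=0)
  nb #.#: next=.  (t=0,i=1, bit5=0)
  nb #..: next=.  (t=0,i=7, bit4=0)
  nb .##: next=.  (t=0,i=2, bit3=0)
  nb .#.: next=#  (t=0,i=6, bit2=1)
  nb ..#: next=#  (t=0,i=8, bit1=1)
  nb ...: next=.  (t=1,i=0, bit0=0)
  bits 10000110 = 134

134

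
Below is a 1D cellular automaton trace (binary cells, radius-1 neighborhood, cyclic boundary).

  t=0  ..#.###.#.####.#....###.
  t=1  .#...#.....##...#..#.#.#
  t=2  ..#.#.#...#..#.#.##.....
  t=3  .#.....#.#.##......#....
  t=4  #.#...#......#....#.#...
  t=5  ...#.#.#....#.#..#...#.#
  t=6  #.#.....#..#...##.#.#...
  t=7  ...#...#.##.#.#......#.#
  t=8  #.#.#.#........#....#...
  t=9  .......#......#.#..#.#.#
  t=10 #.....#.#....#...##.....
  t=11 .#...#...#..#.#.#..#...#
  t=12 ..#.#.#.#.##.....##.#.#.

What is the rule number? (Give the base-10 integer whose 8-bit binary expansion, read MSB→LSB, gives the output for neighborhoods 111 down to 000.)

146

  nb ###: next=#  (t=0,i=5, bit7=1)
  nb ##.: next=.  (t=0,i=6, bit6=0)
  nb #.#: next=.  (t=0,i=3, bit5=0)
  nb #..: next=#  (t=0,i=16, bit4=1)
  nb .##: next=.  (t=0,i=4, bit3=0)
  nb .#.: next=.  (t=0,i=2, bit2=0)
  nb ..#: next=#  (t=0,i=1, bit1=1)
  nb ...: next=.  (t=0,i=0, bit0=0)
  bits 10010010 = 146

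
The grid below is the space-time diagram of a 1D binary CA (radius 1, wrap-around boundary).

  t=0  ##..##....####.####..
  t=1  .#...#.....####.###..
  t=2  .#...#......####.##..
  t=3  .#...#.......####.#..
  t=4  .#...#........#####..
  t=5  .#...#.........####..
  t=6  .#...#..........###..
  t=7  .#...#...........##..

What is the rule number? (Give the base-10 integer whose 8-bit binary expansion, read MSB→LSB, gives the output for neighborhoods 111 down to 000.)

  nb ###: next=#  (t=0,i=11, bit7=1)
  nb ##.: next=#  (t=0,i=1, bit6=1)
  nb #.#: next=#  (t=0,i=14, bit5=1)
  nb #..: next=.  (t=0,i=2, bit4=0)
  nb .##: next=.  (t=0,i=0, bit3=0)
  nb .#.: next=#  (t=1,i=1, bit2=1)
  nb ..#: next=.  (t=0,i=3, bit1=0)
  nb ...: next=.  (t=0,i=7, bit0=0)
  bits 11100100 = 228

228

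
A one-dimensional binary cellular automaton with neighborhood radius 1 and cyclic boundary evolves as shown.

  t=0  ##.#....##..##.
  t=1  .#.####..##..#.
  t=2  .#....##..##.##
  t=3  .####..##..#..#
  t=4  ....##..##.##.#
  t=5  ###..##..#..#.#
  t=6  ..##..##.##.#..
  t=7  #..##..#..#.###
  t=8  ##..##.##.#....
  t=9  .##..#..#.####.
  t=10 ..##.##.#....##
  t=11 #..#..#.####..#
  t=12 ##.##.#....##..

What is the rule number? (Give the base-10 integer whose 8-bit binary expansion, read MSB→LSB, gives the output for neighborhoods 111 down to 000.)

85

  ###|.  b7=0 t=1,i=4
  ##.|#  b6=1 t=0,i=1
  #.#|.  b5=0 t=0,i=2
  #..|#  b4=1 t=0,i=4
  .##|.  b3=0 t=0,i=0
  .#.|#  b2=1 t=0,i=3
  ..#|.  b1=0 t=0,i=7
  ...|#  b0=1 t=0,i=5
  bits 01010101 = 85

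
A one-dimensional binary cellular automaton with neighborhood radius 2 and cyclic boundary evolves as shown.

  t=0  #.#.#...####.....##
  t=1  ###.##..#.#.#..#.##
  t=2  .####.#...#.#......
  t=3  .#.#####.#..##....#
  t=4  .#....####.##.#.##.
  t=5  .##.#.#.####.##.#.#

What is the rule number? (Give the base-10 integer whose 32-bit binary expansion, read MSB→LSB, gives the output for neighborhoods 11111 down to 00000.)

  nb #####: next=.  (t=1,i=0, bit31=0)
  nb ####.: next=#  (t=0,i=10, bit30=1)
  nb ###.#: next=#  (t=0,i=0, bit29=1)
  nb ###..: next=.  (t=0,i=11, bit28=0)
  nb ##.##: next=#  (t=1,i=3, bit27=1)
  nb ##.#.: next=#  (t=0,i=1, bit26=1)
  nb ##..#: next=#  (t=1,i=6, bit25=1)
  nb ##...: next=#  (t=0,i=12, bit24=1)
  nb #.###: next=.  (t=1,i=17, bit23=0)
  nb #.##.: next=#  (t=1,i=4, bit22=1)
  nb #.#.#: next=#  (t=0,i=2, bit21=1)
  nb #.#..: next=#  (t=0,i=4, bit20=1)
  nb #..##: next=#  (t=3,i=11, bit19=1)
  nb #..#.: next=.  (t=1,i=7, bit18=0)
  nb #...#: next=.  (t=0,i=6, bit17=0)
  nb #....: next=.  (t=0,i=13, bit16=0)
  nb .####: next=.  (t=0,i=9, bit15=0)
  nb .###.: next=#  (t=0,i=18, bit14=1)
  nb .##.#: next=.  (t=4,i=12, bit13=0)
  nb .##..: next=.  (t=1,i=5, bit12=0)
  nb .#.##: next=.  (t=1,i=16, bit11=0)
  nb .#.#.: next=.  (t=0,i=3, bit10=0)
  nb .#..#: next=.  (t=1,i=13, bit9=0)
  nb .#...: next=#  (t=0,i=5, bit8=1)
  nb ..###: next=#  (t=0,i=8, bit7=1)
  nb ..##.: next=#  (t=3,i=12, bit6=1)
  nb ..#.#: next=.  (t=1,i=8, bit5=0)
  nb ..#..: next=#  (t=4,i=1, bit4=1)
  nb ...##: next=.  (t=0,i=7, bit3=0)
  nb ...#.: next=#  (t=2,i=9, bit2=1)
  nb ....#: next=#  (t=0,i=15, bit1=1)
  nb .....: next=.  (t=0,i=14, bit0=0)
  bits 01101111011110000100000111010110 = 1870152150

1870152150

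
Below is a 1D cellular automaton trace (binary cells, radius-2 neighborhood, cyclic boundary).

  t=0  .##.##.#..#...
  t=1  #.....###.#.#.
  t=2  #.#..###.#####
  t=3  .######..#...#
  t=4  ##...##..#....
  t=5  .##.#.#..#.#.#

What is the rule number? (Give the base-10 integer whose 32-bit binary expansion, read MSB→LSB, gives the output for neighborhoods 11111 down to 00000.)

1438211736

  ##### -> .   bit 31 = 0  t=2,i=11
  ####. -> #   bit 30 = 1  t=2,i=13
  ###.# -> .   bit 29 = 0  t=1,i=8
  ###.. -> #   bit 28 = 1  t=3,i=6
  ##.## -> .   bit 27 = 0  t=0,i=3
  ##.#. -> #   bit 26 = 1  t=0,i=6
  ##..# -> .   bit 25 = 0  t=3,i=7
  ##... -> #   bit 24 = 1  t=4,i=2
  #.### -> #   bit 23 = 1  t=2,i=9
  #.##. -> .   bit 22 = 0  t=0,i=4
  #.#.# -> #   bit 21 = 1  t=1,i=10
  #.#.. -> #   bit 20 = 1  t=0,i=7
  #..## -> #   bit 19 = 1  t=2,i=4
  #..#. -> .   bit 18 = 0  t=0,i=9
  #...# -> .   bit 17 = 0  t=3,i=11
  #.... -> #   bit 16 = 1  t=0,i=12
  .#### -> .   bit 15 = 0  t=2,i=10
  .###. -> #   bit 14 = 1  t=1,i=7
  .##.# -> .   bit 13 = 0  t=0,i=2
  .##.. -> #   bit 12 = 1  t=4,i=1
  .#.## -> #   bit 11 = 1  t=3,i=0
  .#.#. -> #   bit 10 = 1  t=1,i=11
  .#..# -> #   bit 9 = 1  t=0,i=8
  .#... -> .   bit 8 = 0  t=0,i=11
  ..### -> #   bit 7 = 1  t=1,i=6
  ..##. -> .   bit 6 = 0  t=0,i=1
  ..#.# -> .   bit 5 = 0  t=3,i=13
  ..#.. -> #   bit 4 = 1  t=0,i=10
  ...## -> #   bit 3 = 1  t=0,i=0
  ...#. -> .   bit 2 = 0  t=3,i=12
  ....# -> .   bit 1 = 0  t=0,i=13
  ..... -> .   bit 0 = 0  t=1,i=3
  bits 01010101101110010101111010011000 = 1438211736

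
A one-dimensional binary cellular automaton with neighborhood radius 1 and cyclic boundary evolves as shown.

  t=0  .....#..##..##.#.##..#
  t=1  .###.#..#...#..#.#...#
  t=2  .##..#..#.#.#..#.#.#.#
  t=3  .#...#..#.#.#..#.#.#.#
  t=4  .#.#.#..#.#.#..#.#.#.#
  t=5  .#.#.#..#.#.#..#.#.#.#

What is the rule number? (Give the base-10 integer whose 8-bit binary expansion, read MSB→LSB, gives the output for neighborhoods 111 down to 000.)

141

  [7] ### => #  t=1,i=2
  [6] ##. => .  t=0,i=9
  [5] #.# => .  t=0,i=14
  [4] #.. => .  t=0,i=0
  [3] .## => #  t=0,i=8
  [2] .#. => #  t=0,i=5
  [1] ..# => .  t=0,i=4
  [0] ... => #  t=0,i=1
  bits 10001101 = 141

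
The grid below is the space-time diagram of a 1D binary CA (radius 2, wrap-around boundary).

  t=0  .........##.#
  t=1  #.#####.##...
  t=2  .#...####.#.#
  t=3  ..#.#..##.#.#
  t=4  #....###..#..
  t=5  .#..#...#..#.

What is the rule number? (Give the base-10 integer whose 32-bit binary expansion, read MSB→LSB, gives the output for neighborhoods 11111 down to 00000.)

1801980749

  ##### -> .   bit 31 = 0  t=1,i=4
  ####. -> #   bit 30 = 1  t=1,i=5
  ###.# -> #   bit 29 = 1  t=1,i=6
  ###.. -> .   bit 28 = 0  t=4,i=7
  ##.## -> #   bit 27 = 1  t=1,i=7
  ##.#. -> .   bit 26 = 0  t=0,i=11
  ##..# -> #   bit 25 = 1  t=4,i=8
  ##... -> #   bit 24 = 1  t=1,i=10
  #.### -> .   bit 23 = 0  t=1,i=2
  #.##. -> #   bit 22 = 1  t=1,i=8
  #.#.# -> #   bit 21 = 1  t=2,i=10
  #.#.. -> .   bit 20 = 0  t=0,i=12
  #..## -> #   bit 19 = 1  t=3,i=6
  #..#. -> .   bit 18 = 0  t=3,i=1
  #...# -> .   bit 17 = 0  t=1,i=11
  #.... -> .   bit 16 = 0  t=0,i=1
  .#### -> .   bit 15 = 0  t=1,i=3
  .###. -> .   bit 14 = 0  t=4,i=6
  .##.# -> .   bit 13 = 0  t=0,i=10
  .##.. -> .   bit 12 = 0  t=1,i=9
  .#.## -> #   bit 11 = 1  t=1,i=1
  .#.#. -> .   bit 10 = 0  t=2,i=0
  .#..# -> #   bit 9 = 1  t=3,i=0
  .#... -> #   bit 8 = 1  t=0,i=0
  ..### -> .   bit 7 = 0  t=2,i=5
  ..##. -> #   bit 6 = 1  t=0,i=9
  ..#.# -> .   bit 5 = 0  t=1,i=0
  ..#.. -> .   bit 4 = 0  t=4,i=0
  ...## -> #   bit 3 = 1  t=0,i=8
  ...#. -> #   bit 2 = 1  t=1,i=12
  ....# -> .   bit 1 = 0  t=0,i=7
  ..... -> #   bit 0 = 1  t=0,i=2
  bits 01101011011010000000101101001101 = 1801980749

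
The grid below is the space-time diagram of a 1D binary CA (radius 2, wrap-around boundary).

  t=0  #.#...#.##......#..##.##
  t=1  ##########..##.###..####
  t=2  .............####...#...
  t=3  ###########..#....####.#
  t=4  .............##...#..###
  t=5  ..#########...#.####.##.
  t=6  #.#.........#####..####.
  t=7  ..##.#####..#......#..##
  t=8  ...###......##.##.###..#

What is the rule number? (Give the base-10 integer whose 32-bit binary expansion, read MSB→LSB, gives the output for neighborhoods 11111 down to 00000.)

  nb #####: next=.  (t=1,i=0, bit31=0)
  nb ####.: next=.  (t=1,i=8, bit30=0)
  nb ###.#: next=#  (t=0,i=0, bit29=1)
  nb ###..: next=.  (t=1,i=9, bit28=0)
  nb ##.##: next=#  (t=0,i=21, bit27=1)
  nb ##.#.: next=#  (t=0,i=1, bit26=1)
  nb ##..#: next=.  (t=1,i=10, bit25=0)
  nb ##...: next=.  (t=0,i=10, bit24=0)
  nb #.###: next=#  (t=0,i=22, bit23=1)
  nb #.##.: next=#  (t=0,i=8, bit22=1)
  nb #.#.#: next=.  (t=6,i=0, bit21=0)
  nb #.#..: next=#  (t=0,i=2, bit20=1)
  nb #..##: next=.  (t=0,i=18, bit19=0)
  nb #..#.: next=.  (t=3,i=12, bit18=0)
  nb #...#: next=#  (t=0,i=4, bit17=1)
  nb #....: next=.  (t=0,i=11, bit16=0)
  nb .####: next=.  (t=1,i=21, bit15=0)
  nb .###.: next=#  (t=0,i=23, bit14=1)
  nb .##.#: next=#  (t=0,i=20, bit13=1)
  nb .##..: next=#  (t=0,i=9, bit12=1)
  nb .#.##: next=#  (t=0,i=7, bit11=1)
  nb .#.#.: next=.  (t=6,i=1, bit10=0)
  nb .#..#: next=#  (t=0,i=17, bit9=1)
  nb .#...: next=#  (t=0,i=3, bit8=1)
  nb ..###: next=#  (t=1,i=20, bit7=1)
  nb ..##.: next=.  (t=0,i=19, bit6=0)
  nb ..#.#: next=#  (t=0,i=6, bit5=1)
  nb ..#..: next=#  (t=0,i=16, bit4=1)
  nb ...##: next=.  (t=2,i=12, bit3=0)
  nb ...#.: next=#  (t=0,i=5, bit2=1)
  nb ....#: next=.  (t=0,i=14, bit1=0)
  nb .....: next=#  (t=0,i=12, bit0=1)
  bits 00101100110100100111101110110101 = 751991733

751991733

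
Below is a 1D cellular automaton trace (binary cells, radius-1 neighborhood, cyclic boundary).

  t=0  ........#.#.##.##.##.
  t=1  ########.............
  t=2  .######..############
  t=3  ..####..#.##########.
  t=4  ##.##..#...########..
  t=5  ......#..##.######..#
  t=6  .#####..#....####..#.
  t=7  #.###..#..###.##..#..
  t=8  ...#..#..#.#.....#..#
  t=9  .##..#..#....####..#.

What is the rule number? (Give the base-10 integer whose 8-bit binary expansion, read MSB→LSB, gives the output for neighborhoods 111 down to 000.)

131

  [7] ### => #  t=1,i=1
  [6] ##. => .  t=0,i=13
  [5] #.# => .  t=0,i=9
  [4] #.. => .  t=0,i=20
  [3] .## => .  t=0,i=12
  [2] .#. => .  t=0,i=8
  [1] ..# => #  t=0,i=7
  [0] ... => #  t=0,i=0
  bits 10000011 = 131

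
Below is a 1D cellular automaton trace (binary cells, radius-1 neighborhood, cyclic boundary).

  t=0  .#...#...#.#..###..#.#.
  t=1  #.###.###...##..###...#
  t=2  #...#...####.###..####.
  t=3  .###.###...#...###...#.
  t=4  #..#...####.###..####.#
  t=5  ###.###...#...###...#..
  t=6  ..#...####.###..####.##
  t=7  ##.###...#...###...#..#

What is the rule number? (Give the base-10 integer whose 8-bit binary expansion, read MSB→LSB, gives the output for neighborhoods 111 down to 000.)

83

  ### -> .   bit 7 = 0  t=0,i=15
  ##. -> #   bit 6 = 1  t=0,i=16
  #.# -> .   bit 5 = 0  t=0,i=10
  #.. -> #   bit 4 = 1  t=0,i=2
  .## -> .   bit 3 = 0  t=0,i=14
  .#. -> .   bit 2 = 0  t=0,i=1
  ..# -> #   bit 1 = 1  t=0,i=0
  ... -> #   bit 0 = 1  t=0,i=3
  bits 01010011 = 83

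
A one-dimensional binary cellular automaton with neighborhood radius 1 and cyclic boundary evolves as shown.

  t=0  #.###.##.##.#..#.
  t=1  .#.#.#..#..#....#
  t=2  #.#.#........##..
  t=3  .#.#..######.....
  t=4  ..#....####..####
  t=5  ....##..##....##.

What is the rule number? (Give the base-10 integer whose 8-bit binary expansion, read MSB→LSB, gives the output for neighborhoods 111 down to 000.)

161

  ###|#  b7=1 t=0,i=3
  ##.|.  b6=0 t=0,i=4
  #.#|#  b5=1 t=0,i=1
  #..|.  b4=0 t=0,i=13
  .##|.  b3=0 t=0,i=2
  .#.|.  b2=0 t=0,i=0
  ..#|.  b1=0 t=0,i=14
  ...|#  b0=1 t=1,i=13
  bits 10100001 = 161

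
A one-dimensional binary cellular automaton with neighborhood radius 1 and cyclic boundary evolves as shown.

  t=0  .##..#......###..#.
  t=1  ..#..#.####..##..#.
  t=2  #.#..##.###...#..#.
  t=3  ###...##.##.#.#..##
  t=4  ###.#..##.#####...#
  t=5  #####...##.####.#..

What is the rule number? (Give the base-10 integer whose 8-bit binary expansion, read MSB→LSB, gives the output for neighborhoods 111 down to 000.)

  ### -> #   bit 7 = 1  t=0,i=13
  ##. -> #   bit 6 = 1  t=0,i=2
  #.# -> #   bit 5 = 1  t=1,i=6
  #.. -> .   bit 4 = 0  t=0,i=3
  .## -> .   bit 3 = 0  t=0,i=1
  .#. -> #   bit 2 = 1  t=0,i=5
  ..# -> .   bit 1 = 0  t=0,i=0
  ... -> #   bit 0 = 1  t=0,i=7
  bits 11100101 = 229

229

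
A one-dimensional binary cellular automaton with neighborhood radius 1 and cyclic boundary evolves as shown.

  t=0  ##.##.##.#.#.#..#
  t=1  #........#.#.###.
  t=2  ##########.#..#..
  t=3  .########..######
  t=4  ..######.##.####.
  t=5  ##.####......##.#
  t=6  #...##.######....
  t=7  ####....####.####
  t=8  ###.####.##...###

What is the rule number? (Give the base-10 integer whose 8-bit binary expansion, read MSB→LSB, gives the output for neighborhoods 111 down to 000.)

151

  ###|#  b7=1 t=0,i=0
  ##.|.  b6=0 t=0,i=1
  #.#|.  b5=0 t=0,i=2
  #..|#  b4=1 t=0,i=14
  .##|.  b3=0 t=0,i=3
  .#.|#  b2=1 t=0,i=9
  ..#|#  b1=1 t=0,i=15
  ...|#  b0=1 t=1,i=2
  bits 10010111 = 151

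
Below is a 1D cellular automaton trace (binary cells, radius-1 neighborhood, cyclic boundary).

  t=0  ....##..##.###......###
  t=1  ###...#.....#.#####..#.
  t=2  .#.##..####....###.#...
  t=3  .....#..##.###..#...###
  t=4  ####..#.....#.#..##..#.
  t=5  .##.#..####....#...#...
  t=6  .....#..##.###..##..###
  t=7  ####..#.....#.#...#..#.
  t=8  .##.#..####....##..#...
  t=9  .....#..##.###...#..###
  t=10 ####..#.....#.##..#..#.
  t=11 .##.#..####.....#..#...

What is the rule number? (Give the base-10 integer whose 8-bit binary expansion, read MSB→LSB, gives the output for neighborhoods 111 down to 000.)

145

  ###|#  b7=1 t=0,i=12
  ##.|.  b6=0 t=0,i=5
  #.#|.  b5=0 t=0,i=10
  #..|#  b4=1 t=0,i=0
  .##|.  b3=0 t=0,i=4
  .#.|.  b2=0 t=1,i=6
  ..#|.  b1=0 t=0,i=3
  ...|#  b0=1 t=0,i=1
  bits 10010001 = 145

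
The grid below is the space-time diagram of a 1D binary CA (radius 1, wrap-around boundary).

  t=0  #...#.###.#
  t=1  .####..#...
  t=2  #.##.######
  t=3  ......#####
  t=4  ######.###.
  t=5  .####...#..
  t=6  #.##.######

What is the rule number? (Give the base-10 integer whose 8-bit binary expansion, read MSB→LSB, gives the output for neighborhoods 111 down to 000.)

151

  ###|#  b7=1 t=0,i=7
  ##.|.  b6=0 t=0,i=0
  #.#|.  b5=0 t=0,i=5
  #..|#  b4=1 t=0,i=1
  .##|.  b3=0 t=0,i=6
  .#.|#  b2=1 t=0,i=4
  ..#|#  b1=1 t=0,i=3
  ...|#  b0=1 t=0,i=2
  bits 10010111 = 151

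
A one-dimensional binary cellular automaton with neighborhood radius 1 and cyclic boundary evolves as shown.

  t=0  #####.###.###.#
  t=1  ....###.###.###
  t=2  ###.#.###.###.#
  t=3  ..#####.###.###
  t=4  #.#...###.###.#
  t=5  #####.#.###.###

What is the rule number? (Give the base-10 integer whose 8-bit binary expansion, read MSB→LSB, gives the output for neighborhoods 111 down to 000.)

  [7] ### => .  t=0,i=0
  [6] ##. => #  t=0,i=4
  [5] #.# => #  t=0,i=5
  [4] #.. => #  t=1,i=0
  [3] .## => #  t=0,i=6
  [2] .#. => #  t=2,i=4
  [1] ..# => .  t=1,i=3
  [0] ... => #  t=1,i=1
  bits 01111101 = 125

125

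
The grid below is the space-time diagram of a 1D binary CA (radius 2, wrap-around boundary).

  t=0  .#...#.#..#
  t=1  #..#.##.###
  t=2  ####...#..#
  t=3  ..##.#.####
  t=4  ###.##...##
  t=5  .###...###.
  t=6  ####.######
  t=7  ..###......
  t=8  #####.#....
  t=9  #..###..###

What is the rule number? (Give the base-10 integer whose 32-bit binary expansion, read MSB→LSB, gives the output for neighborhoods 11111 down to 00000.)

2117027578

  [31] ##### => .  t=2,i=1
  [30] ####. => #  t=1,i=10
  [29] ###.# => #  t=4,i=2
  [28] ###.. => #  t=1,i=0
  [27] ##.## => #  t=1,i=7
  [26] ##.#. => #  t=3,i=4
  [25] ##..# => #  t=1,i=1
  [24] ##... => .  t=2,i=4
  [23] #.### => .  t=1,i=8
  [22] #.##. => .  t=1,i=5
  [21] #.#.# => #  t=3,i=5
  [20] #.#.. => .  t=0,i=1
  [19] #..## => #  t=2,i=9
  [18] #..#. => #  t=0,i=9
  [17] #...# => #  t=0,i=3
  [16] #.... => #  t=7,i=6
  [15] .#### => .  t=1,i=9
  [14] .###. => #  t=5,i=2
  [13] .##.# => .  t=1,i=6
  [12] .##.. => .  t=4,i=5
  [11] .#.## => .  t=1,i=4
  [10] .#.#. => #  t=0,i=0
  [9] .#..# => #  t=0,i=8
  [8] .#... => .  t=0,i=2
  [7] ..### => #  t=2,i=10
  [6] ..##. => #  t=3,i=2
  [5] ..#.# => #  t=0,i=5
  [4] ..#.. => #  t=2,i=7
  [3] ...## => #  t=4,i=8
  [2] ...#. => .  t=0,i=4
  [1] ....# => #  t=7,i=0
  [0] ..... => .  t=7,i=7
  bits 01111110001011110100011011111010 = 2117027578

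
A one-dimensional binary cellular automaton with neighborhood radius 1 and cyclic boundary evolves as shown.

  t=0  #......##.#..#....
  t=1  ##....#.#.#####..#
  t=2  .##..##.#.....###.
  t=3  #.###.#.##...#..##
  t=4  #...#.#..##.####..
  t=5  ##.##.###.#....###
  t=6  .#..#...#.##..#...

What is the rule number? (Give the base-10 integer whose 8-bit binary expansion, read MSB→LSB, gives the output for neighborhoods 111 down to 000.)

  [7] ### => .  t=1,i=0
  [6] ##. => #  t=0,i=8
  [5] #.# => .  t=0,i=9
  [4] #.. => #  t=0,i=1
  [3] .## => .  t=0,i=7
  [2] .#. => #  t=0,i=0
  [1] ..# => #  t=0,i=6
  [0] ... => .  t=0,i=2
  bits 01010110 = 86

86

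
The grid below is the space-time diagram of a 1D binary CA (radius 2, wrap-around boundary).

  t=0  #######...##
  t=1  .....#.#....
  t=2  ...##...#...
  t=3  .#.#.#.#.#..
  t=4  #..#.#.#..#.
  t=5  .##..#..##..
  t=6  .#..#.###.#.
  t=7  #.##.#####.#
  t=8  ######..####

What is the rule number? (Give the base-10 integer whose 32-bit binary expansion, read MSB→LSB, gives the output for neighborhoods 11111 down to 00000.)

1844210502

  ##### -> .   bit 31 = 0  t=0,i=0
  ####. -> #   bit 30 = 1  t=0,i=5
  ###.# -> #   bit 29 = 1  t=6,i=8
  ###.. -> .   bit 28 = 0  t=0,i=6
  ##.## -> #   bit 27 = 1  t=7,i=1
  ##.#. -> #   bit 26 = 1  t=6,i=9
  ##..# -> .   bit 25 = 0  t=5,i=3
  ##... -> #   bit 24 = 1  t=0,i=7
  #.### -> #   bit 23 = 1  t=6,i=6
  #.##. -> #   bit 22 = 1  t=7,i=2
  #.#.# -> #   bit 21 = 1  t=3,i=3
  #.#.. -> .   bit 20 = 0  t=1,i=7
  #..## -> #   bit 19 = 1  t=5,i=7
  #..#. -> #   bit 18 = 1  t=4,i=2
  #...# -> .   bit 17 = 0  t=0,i=8
  #.... -> .   bit 16 = 0  t=1,i=9
  .#### -> .   bit 15 = 0  t=0,i=11
  .###. -> #   bit 14 = 1  t=6,i=7
  .##.# -> #   bit 13 = 1  t=7,i=0
  .##.. -> .   bit 12 = 0  t=2,i=4
  .#.## -> #   bit 11 = 1  t=6,i=5
  .#.#. -> .   bit 10 = 0  t=1,i=6
  .#..# -> #   bit 9 = 1  t=4,i=1
  .#... -> #   bit 8 = 1  t=1,i=8
  ..### -> .   bit 7 = 0  t=0,i=10
  ..##. -> #   bit 6 = 1  t=2,i=3
  ..#.# -> .   bit 5 = 0  t=1,i=5
  ..#.. -> .   bit 4 = 0  t=2,i=8
  ...## -> .   bit 3 = 0  t=0,i=9
  ...#. -> #   bit 2 = 1  t=1,i=4
  ....# -> #   bit 1 = 1  t=1,i=3
  ..... -> .   bit 0 = 0  t=1,i=0
  bits 01101101111011000110101101000110 = 1844210502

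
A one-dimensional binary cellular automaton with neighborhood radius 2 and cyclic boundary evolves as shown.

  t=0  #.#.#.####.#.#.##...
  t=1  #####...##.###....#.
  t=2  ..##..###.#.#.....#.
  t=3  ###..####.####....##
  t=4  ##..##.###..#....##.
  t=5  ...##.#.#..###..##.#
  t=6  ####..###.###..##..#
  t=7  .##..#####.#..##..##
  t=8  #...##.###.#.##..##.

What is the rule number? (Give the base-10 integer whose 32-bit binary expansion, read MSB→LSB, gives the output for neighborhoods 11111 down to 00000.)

  [31] ##### => #  t=1,i=2
  [30] ####. => #  t=0,i=8
  [29] ###.# => #  t=0,i=9
  [28] ###.. => .  t=1,i=4
  [27] ##.## => #  t=1,i=10
  [26] ##.#. => .  t=0,i=10
  [25] ##..# => .  t=2,i=4
  [24] ##... => .  t=0,i=17
  [23] #.### => .  t=0,i=6
  [22] #.##. => .  t=0,i=15
  [21] #.#.# => #  t=0,i=2
  [20] #.#.. => #  t=2,i=12
  [19] #..## => #  t=2,i=5
  [18] #..#. => #  t=4,i=11
  [17] #...# => #  t=0,i=18
  [16] #.... => .  t=1,i=15
  [15] .#### => .  t=0,i=7
  [14] .###. => #  t=1,i=12
  [13] .##.# => .  t=1,i=9
  [12] .##.. => .  t=0,i=16
  [11] .#.## => .  t=0,i=5
  [10] .#.#. => #  t=0,i=1
  [9] .#..# => .  t=5,i=9
  [8] .#... => #  t=2,i=13
  [7] ..### => #  t=2,i=6
  [6] ..##. => #  t=1,i=8
  [5] ..#.# => #  t=0,i=0
  [4] ..#.. => #  t=2,i=18
  [3] ...## => #  t=1,i=7
  [2] ...#. => .  t=0,i=19
  [1] ....# => .  t=1,i=16
  [0] ..... => .  t=2,i=15
  bits 11101000001111100100010111111000 = 3896395256

3896395256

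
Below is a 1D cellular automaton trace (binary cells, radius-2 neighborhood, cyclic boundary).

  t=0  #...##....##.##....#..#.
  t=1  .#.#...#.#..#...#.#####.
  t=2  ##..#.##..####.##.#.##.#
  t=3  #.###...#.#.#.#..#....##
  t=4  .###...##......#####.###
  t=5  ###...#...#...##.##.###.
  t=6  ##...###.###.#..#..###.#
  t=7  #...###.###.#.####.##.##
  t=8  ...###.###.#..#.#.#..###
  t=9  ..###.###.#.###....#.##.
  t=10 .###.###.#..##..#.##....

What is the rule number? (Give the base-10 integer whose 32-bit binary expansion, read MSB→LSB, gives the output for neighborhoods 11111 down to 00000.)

  [31] ##### => #  t=1,i=20
  [30] ####. => #  t=1,i=21
  [29] ###.# => .  t=2,i=13
  [28] ###.. => .  t=1,i=22
  [27] ##.## => #  t=0,i=12
  [26] ##.#. => #  t=2,i=17
  [25] ##..# => #  t=1,i=23
  [24] ##... => .  t=0,i=6
  [23] #.### => #  t=1,i=18
  [22] #.##. => .  t=0,i=13
  [21] #.#.# => .  t=2,i=18
  [20] #.#.. => .  t=0,i=0
  [19] #..## => .  t=2,i=9
  [18] #..#. => #  t=0,i=21
  [17] #...# => .  t=0,i=2
  [16] #.... => #  t=0,i=7
  [15] .#### => .  t=1,i=19
  [14] .###. => #  t=2,i=0
  [13] .##.# => .  t=0,i=11
  [12] .##.. => .  t=0,i=5
  [11] .#.## => .  t=1,i=17
  [10] .#.#. => .  t=0,i=23
  [9] .#..# => #  t=0,i=20
  [8] .#... => #  t=0,i=1
  [7] ..### => #  t=2,i=10
  [6] ..##. => .  t=0,i=4
  [5] ..#.# => #  t=0,i=22
  [4] ..#.. => #  t=0,i=19
  [3] ...## => #  t=0,i=3
  [2] ...#. => #  t=0,i=18
  [1] ....# => .  t=0,i=8
  [0] ..... => .  t=4,i=11
  bits 11001110100001010100001110111100 = 3464840124

3464840124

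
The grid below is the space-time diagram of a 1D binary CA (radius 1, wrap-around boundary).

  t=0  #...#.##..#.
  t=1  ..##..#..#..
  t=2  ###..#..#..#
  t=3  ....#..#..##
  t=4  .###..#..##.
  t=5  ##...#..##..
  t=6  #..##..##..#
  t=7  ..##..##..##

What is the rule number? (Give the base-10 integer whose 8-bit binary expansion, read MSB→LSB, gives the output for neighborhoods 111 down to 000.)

  nb ###: next=.  (t=2,i=0, bit7=0)
  nb ##.: next=.  (t=0,i=7, bit6=0)
  nb #.#: next=.  (t=0,i=5, bit5=0)
  nb #..: next=.  (t=0,i=1, bit4=0)
  nb .##: next=#  (t=0,i=6, bit3=1)
  nb .#.: next=.  (t=0,i=0, bit2=0)
  nb ..#: next=#  (t=0,i=3, bit1=1)
  nb ...: next=#  (t=0,i=2, bit0=1)
  bits 00001011 = 11

11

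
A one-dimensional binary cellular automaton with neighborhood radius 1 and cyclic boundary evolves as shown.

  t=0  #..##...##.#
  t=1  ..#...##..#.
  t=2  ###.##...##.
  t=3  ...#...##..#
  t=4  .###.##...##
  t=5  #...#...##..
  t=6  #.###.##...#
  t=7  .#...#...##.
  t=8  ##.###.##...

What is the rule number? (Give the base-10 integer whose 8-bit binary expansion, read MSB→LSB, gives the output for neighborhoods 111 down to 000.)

  [7] ### => .  t=2,i=1
  [6] ##. => .  t=0,i=0
  [5] #.# => #  t=0,i=10
  [4] #.. => .  t=0,i=1
  [3] .## => .  t=0,i=3
  [2] .#. => #  t=1,i=2
  [1] ..# => #  t=0,i=2
  [0] ... => #  t=0,i=6
  bits 00100111 = 39

39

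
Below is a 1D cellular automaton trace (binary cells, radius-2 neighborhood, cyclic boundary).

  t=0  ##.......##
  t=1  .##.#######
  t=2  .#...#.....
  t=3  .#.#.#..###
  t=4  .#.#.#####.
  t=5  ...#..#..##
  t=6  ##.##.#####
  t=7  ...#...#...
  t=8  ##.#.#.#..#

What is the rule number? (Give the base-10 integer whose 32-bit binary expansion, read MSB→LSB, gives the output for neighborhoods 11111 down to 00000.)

  #####|.  b31=0 t=1,i=6
  ####.|.  b30=0 t=0,i=0
  ###.#|.  b29=0 t=1,i=10
  ###..|#  b28=1 t=0,i=1
  ##.##|.  b27=0 t=1,i=0
  ##.#.|.  b26=0 t=3,i=0
  ##..#|#  b25=1 t=4,i=10
  ##...|#  b24=1 t=0,i=2
  #.###|.  b23=0 t=1,i=4
  #.##.|#  b22=1 t=1,i=1
  #.#.#|#  b21=1 t=3,i=1
  #.#..|#  b20=1 t=3,i=5
  #..##|#  b19=1 t=3,i=7
  #..#.|.  b18=0 t=4,i=0
  #...#|#  b17=1 t=2,i=3
  #....|.  b16=0 t=0,i=3
  .####|#  b15=1 t=0,i=10
  .###.|#  b14=1 t=3,i=9
  .##.#|.  b13=0 t=1,i=2
  .##..|#  b12=1 t=5,i=10
  .#.##|.  b11=0 t=4,i=4
  .#.#.|.  b10=0 t=3,i=2
  .#..#|#  b9=1 t=3,i=6
  .#...|.  b8=0 t=2,i=2
  ..###|#  b7=1 t=0,i=9
  ..##.|#  b6=1 t=5,i=9
  ..#.#|.  b5=0 t=4,i=1
  ..#..|#  b4=1 t=2,i=1
  ...##|#  b3=1 t=0,i=8
  ...#.|.  b2=0 t=2,i=0
  ....#|#  b1=1 t=0,i=7
  .....|#  b0=1 t=0,i=4
  bits 00010011011110101101001011011011 = 326816475

326816475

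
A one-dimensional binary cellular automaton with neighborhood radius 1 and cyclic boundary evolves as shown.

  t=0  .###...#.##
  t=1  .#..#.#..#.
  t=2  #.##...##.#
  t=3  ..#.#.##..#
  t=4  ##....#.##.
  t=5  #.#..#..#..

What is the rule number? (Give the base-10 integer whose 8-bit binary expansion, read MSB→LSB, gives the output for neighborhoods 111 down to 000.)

26

  ###|.  b7=0 t=0,i=2
  ##.|.  b6=0 t=0,i=3
  #.#|.  b5=0 t=0,i=0
  #..|#  b4=1 t=0,i=4
  .##|#  b3=1 t=0,i=1
  .#.|.  b2=0 t=0,i=7
  ..#|#  b1=1 t=0,i=6
  ...|.  b0=0 t=0,i=5
  bits 00011010 = 26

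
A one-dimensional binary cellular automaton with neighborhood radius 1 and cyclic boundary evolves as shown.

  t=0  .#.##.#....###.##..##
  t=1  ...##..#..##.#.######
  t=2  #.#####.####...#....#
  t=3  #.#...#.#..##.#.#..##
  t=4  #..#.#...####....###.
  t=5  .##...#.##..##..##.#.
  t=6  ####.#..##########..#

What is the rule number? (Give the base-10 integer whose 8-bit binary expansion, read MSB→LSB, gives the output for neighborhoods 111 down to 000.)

  [7] ### => .  t=0,i=12
  [6] ##. => #  t=0,i=4
  [5] #.# => .  t=0,i=0
  [4] #.. => #  t=0,i=7
  [3] .## => #  t=0,i=3
  [2] .#. => .  t=0,i=1
  [1] ..# => #  t=0,i=10
  [0] ... => .  t=0,i=8
  bits 01011010 = 90

90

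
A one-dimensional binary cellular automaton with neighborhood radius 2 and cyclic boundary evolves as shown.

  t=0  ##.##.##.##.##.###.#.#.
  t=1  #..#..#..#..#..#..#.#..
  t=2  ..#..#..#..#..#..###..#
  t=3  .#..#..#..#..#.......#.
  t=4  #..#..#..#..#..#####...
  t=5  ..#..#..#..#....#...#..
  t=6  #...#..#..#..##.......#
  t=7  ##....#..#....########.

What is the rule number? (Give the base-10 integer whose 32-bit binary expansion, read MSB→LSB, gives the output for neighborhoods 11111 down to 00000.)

  ##### -> .   bit 31 = 0  t=4,i=17
  ####. -> .   bit 30 = 0  t=4,i=18
  ###.# -> .   bit 29 = 0  t=0,i=17
  ###.. -> .   bit 28 = 0  t=2,i=19
  ##.## -> .   bit 27 = 0  t=0,i=2
  ##.#. -> #   bit 26 = 1  t=0,i=18
  ##..# -> .   bit 25 = 0  t=2,i=20
  ##... -> #   bit 24 = 1  t=4,i=20
  #.### -> #   bit 23 = 1  t=0,i=15
  #.##. -> #   bit 22 = 1  t=0,i=0
  #.#.# -> .   bit 21 = 0  t=0,i=19
  #.#.. -> .   bit 20 = 0  t=1,i=20
  #..## -> .   bit 19 = 0  t=2,i=16
  #..#. -> #   bit 18 = 1  t=1,i=2
  #...# -> .   bit 17 = 0  t=4,i=21
  #.... -> #   bit 16 = 1  t=3,i=15
  .#### -> #   bit 15 = 1  t=4,i=16
  .###. -> .   bit 14 = 0  t=0,i=16
  .##.# -> .   bit 13 = 0  t=0,i=1
  .##.. -> #   bit 12 = 1  t=6,i=0
  .#.## -> .   bit 11 = 0  t=0,i=22
  .#.#. -> #   bit 10 = 1  t=0,i=20
  .#..# -> .   bit 9 = 0  t=1,i=1
  .#... -> .   bit 8 = 0  t=3,i=14
  ..### -> .   bit 7 = 0  t=2,i=17
  ..##. -> .   bit 6 = 0  t=6,i=13
  ..#.# -> #   bit 5 = 1  t=1,i=18
  ..#.. -> .   bit 4 = 0  t=1,i=0
  ...## -> #   bit 3 = 1  t=6,i=21
  ...#. -> .   bit 2 = 0  t=3,i=20
  ....# -> #   bit 1 = 1  t=3,i=19
  ..... -> #   bit 0 = 1  t=3,i=16
  bits 00000101110001011001010000101011 = 96834603

96834603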